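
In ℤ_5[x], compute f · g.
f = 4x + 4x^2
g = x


Expand and collect like terms; reduce coefficients mod 5:
x^0: 0·0 = 0 ≡ 0 (mod 5)
x^1: 0·1 + 4·0 = 0 ≡ 0 (mod 5)
x^2: 4·1 + 4·0 = 4 ≡ 4 (mod 5)
x^3: 4·1 = 4 ≡ 4 (mod 5)
Result: 4x^2 + 4x^3

f · g = 4x^2 + 4x^3


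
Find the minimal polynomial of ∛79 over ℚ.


∛79 satisfies x³ - 79 = 0, irreducible over ℚ (no rational root; 79 is not a perfect cube)

Minimal polynomial: x³ - 79


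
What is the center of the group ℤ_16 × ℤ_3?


Z(G) = {g ∈ G | gx = xg for all x ∈ G}
Direct product of abelian groups is abelian, so Z(G) = G

Z(ℤ_16 × ℤ_3) = ℤ_16 × ℤ_3


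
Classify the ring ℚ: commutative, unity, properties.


ℚ is a field: commutative, has unity, every nonzero element is a unit (hence an integral domain)
Commutative: Yes
Integral domain: Yes
Has unity: Yes

ℚ: Commutative=Yes, Unity=Yes


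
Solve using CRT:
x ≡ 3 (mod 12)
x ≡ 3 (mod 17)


m₁ = 12, m₂ = 17, gcd = 1, so CRT applies. M = m₁·m₂ = 204
Let M₁ = M/m₁ = 17, M₂ = M/m₂ = 12
Find y₁ ≡ M₁⁻¹ (mod m₁): 17⁻¹ ≡ 5 (mod 12)
Find y₂ ≡ M₂⁻¹ (mod m₂): 12⁻¹ ≡ 10 (mod 17)
x = a₁·M₁·y₁ + a₂·M₂·y₂ = 3·17·5 + 3·12·10 = 615
Reduce mod 204: x ≡ 3
Check: 3 mod 12 = 3 ✓, 3 mod 17 = 3 ✓

x ≡ 3 (mod 204)


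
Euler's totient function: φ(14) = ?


φ(n) = count of k ∈ {1,...,n} with gcd(k,n)=1
Coprimes to 14: {1, 3, 5, 9, 11, 13}
Count: 6

φ(14) = 6


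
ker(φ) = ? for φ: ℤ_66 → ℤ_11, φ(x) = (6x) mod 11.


Kernel = preimage of identity
ker(φ) = {x ∈ ℤ_66 : 6x ≡ 0 (mod 11)}. Since 11 | 66, φ is well-defined. The kernel is the cyclic subgroup ⟨11⟩ of ℤ_66 (order 6), i.e. {0, 11, 22, 33, 44, 55}

ker(φ) = {0, 11, 22, 33, 44, 55}


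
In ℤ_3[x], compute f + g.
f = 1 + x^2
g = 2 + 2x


Add coefficients mod 3:
x^0: 1 + 2 = 0 (mod 3)
x^1: 0 + 2 = 2 (mod 3)
x^2: 1 + 0 = 1 (mod 3)
Result: 2x + x^2

f + g = 2x + x^2


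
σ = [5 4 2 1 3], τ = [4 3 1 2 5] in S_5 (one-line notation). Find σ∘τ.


σ∘τ: apply τ first, then σ
1 →τ 4 →σ 1
2 →τ 3 →σ 2
3 →τ 1 →σ 5
4 →τ 2 →σ 4
5 →τ 5 →σ 3

σ∘τ = [1 2 5 4 3]


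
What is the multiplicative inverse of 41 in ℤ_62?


Use the extended Euclidean algorithm to write 1 = 41·s + 62·t; then s mod 62 is the inverse.
Euclidean algorithm:
  41 = 0·62 + 41
  62 = 1·41 + 21
  41 = 1·21 + 20
  21 = 1·20 + 1
  20 = 20·1 + 0
gcd(41,62) = 1
Back-substitution gives: 41·(-3) + 62·(2) = 1
So 41⁻¹ ≡ -3 ≡ 59 (mod 62)
Check: 41 × 59 = 2419 ≡ 1 (mod 62) ✓

41⁻¹ ≡ 59 (mod 62)


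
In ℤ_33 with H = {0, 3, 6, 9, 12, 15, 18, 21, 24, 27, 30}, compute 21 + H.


21 + H = {21 + h (mod 33) : h ∈ H}
21+0=21, 21+3=24, 21+6=27, 21+9=30, 21+12=0, 21+15=3, 21+18=6, 21+21=9, 21+24=12, 21+27=15, 21+30=18
21 + H = {0, 3, 6, 9, 12, 15, 18, 21, 24, 27, 30} = 0 + H

21 + H = {0, 3, 6, 9, 12, 15, 18, 21, 24, 27, 30}


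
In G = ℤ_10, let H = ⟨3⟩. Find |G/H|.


|⟨3⟩| = n / gcd(3, 10) = 10 / 1 = 10
H is normal (ℤ_10 is abelian).
|G/H| = |G| / |H| = 10 / 10 = 1

|G/H| = 1


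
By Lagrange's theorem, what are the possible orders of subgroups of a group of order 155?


Lagrange's theorem: |H| divides |G|
|G| = 155
Divisors of 155: 1, 5, 31, 155

Possible subgroup orders: {1, 5, 31, 155}


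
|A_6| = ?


|A_n| = n!/2 (even permutations)
|A_6| = 6!/2 = 720/2 = 360

|A_6| = 360


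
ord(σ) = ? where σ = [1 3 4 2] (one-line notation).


Cycle decomposition: (2 3 4)
Cycle lengths: 3
Order = lcm(3) = 3

ord(σ) = 3


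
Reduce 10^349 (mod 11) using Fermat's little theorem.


Fermat's little theorem: if p is prime and gcd(a,p)=1, then a^(p-1) ≡ 1 (mod p)
p = 11 is prime, gcd(10,11) = 1
Reduce exponent: 349 mod 10 = 9
So 10^349 ≡ 10^9 (mod 11)
10^9 mod 11 = 10

10^349 ≡ 10 (mod 11)


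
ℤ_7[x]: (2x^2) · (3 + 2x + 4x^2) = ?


Expand and collect like terms; reduce coefficients mod 7:
x^0: 0·3 = 0 ≡ 0 (mod 7)
x^1: 0·2 + 0·3 = 0 ≡ 0 (mod 7)
x^2: 0·4 + 0·2 + 2·3 = 6 ≡ 6 (mod 7)
x^3: 0·4 + 2·2 = 4 ≡ 4 (mod 7)
x^4: 2·4 = 8 ≡ 1 (mod 7)
Result: 6x^2 + 4x^3 + x^4

f · g = 6x^2 + 4x^3 + x^4


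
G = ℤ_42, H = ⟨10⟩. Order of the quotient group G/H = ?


|⟨10⟩| = n / gcd(10, 42) = 42 / 2 = 21
H is normal (ℤ_42 is abelian).
|G/H| = |G| / |H| = 42 / 21 = 2

|G/H| = 2


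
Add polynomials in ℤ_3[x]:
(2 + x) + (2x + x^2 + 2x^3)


Add coefficients mod 3:
x^0: 2 + 0 = 2 (mod 3)
x^1: 1 + 2 = 0 (mod 3)
x^2: 0 + 1 = 1 (mod 3)
x^3: 0 + 2 = 2 (mod 3)
Result: 2 + x^2 + 2x^3

f + g = 2 + x^2 + 2x^3


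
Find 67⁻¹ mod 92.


Use the extended Euclidean algorithm to write 1 = 67·s + 92·t; then s mod 92 is the inverse.
Euclidean algorithm:
  67 = 0·92 + 67
  92 = 1·67 + 25
  67 = 2·25 + 17
  25 = 1·17 + 8
  17 = 2·8 + 1
  8 = 8·1 + 0
gcd(67,92) = 1
Back-substitution gives: 67·(11) + 92·(-8) = 1
So 67⁻¹ ≡ 11 ≡ 11 (mod 92)
Check: 67 × 11 = 737 ≡ 1 (mod 92) ✓

67⁻¹ ≡ 11 (mod 92)


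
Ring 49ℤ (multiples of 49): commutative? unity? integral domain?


49ℤ is a commutative ring under +,× but has no multiplicative identity (1 ∉ 49ℤ); it has no zero divisors, but without unity it is not an integral domain
Commutative: Yes
Integral domain: No
Has unity: No

49ℤ (multiples of 49): Commutative=Yes, Unity=No


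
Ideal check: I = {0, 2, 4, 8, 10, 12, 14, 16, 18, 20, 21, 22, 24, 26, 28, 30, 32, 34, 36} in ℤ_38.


Check ideal conditions for I = {0, 2, 4, 8, 10, 12, 14, 16, 18, 20, 21, 22, 24, 26, 28, 30, 32, 34, 36} in ℤ_38:
(1) I is an additive subgroup? No
(2) For r ∈ ℤ_38 and a ∈ I: r·a ∈ I? No  [counterexample: r=2, a=22, r·a mod 38 = 6 ∉ I]

No, I is not an ideal of ℤ_38


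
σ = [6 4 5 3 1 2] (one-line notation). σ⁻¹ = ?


To find σ⁻¹, swap domain and range:
σ(1) = 6 → σ⁻¹(6) = 1
σ(2) = 4 → σ⁻¹(4) = 2
σ(3) = 5 → σ⁻¹(5) = 3
σ(4) = 3 → σ⁻¹(3) = 4
σ(5) = 1 → σ⁻¹(1) = 5
σ(6) = 2 → σ⁻¹(2) = 6

σ⁻¹ = [5 6 4 2 3 1]


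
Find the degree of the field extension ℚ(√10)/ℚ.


√10 has minimal polynomial x² - 10 (irreducible over ℚ since 10 is squarefree)

[ℚ(√10)/ℚ] = 2


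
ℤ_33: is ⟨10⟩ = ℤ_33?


g generates ℤ_n iff gcd(g, n) = 1
gcd(10, 33) = 1
Since gcd = 1, 10 is a generator.

Yes, 10 generates ℤ_33


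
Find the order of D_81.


|D_n| = 2n (n rotations and n reflections)
|D_81| = 2×81 = 162

|D_81| = 162


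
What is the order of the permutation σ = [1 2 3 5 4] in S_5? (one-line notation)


Cycle decomposition: (4 5)
Cycle lengths: 2
Order = lcm(2) = 2

ord(σ) = 2


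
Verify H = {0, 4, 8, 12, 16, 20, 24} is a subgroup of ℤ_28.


Subgroup test for H = {0, 4, 8, 12, 16, 20, 24} in (ℤ_28, +):
(1) 0 ∈ H? Yes
(2) Closure: for all a,b ∈ H, (a+b) mod 28 ∈ H? Yes
(3) Inverses: for all a ∈ H, -a mod 28 ∈ H? Yes

Yes, H is a subgroup of ℤ_28


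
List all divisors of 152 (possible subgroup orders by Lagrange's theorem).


Lagrange's theorem: |H| divides |G|
|G| = 152
Divisors of 152: 1, 2, 4, 8, 19, 38, 76, 152

Possible subgroup orders: {1, 2, 4, 8, 19, 38, 76, 152}


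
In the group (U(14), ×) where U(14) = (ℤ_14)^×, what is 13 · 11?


Operation: multiplication mod 14
13 · 11 = (a × b) mod 14 with a = 13, b = 11

13 · 11 = 3


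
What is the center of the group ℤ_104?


Z(G) = {g ∈ G | gx = xg for all x ∈ G}
ℤ_104 is abelian, so Z(G) = G

Z(ℤ_104) = ℤ_104


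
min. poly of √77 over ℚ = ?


√77 satisfies x² - 77 = 0, irreducible over ℚ since 77 is squarefree

Minimal polynomial: x² - 77


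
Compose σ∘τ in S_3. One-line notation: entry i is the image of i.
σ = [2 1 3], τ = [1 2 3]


σ∘τ: apply τ first, then σ
1 →τ 1 →σ 2
2 →τ 2 →σ 1
3 →τ 3 →σ 3

σ∘τ = [2 1 3]


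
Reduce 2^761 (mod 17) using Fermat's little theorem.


Fermat's little theorem: if p is prime and gcd(a,p)=1, then a^(p-1) ≡ 1 (mod p)
p = 17 is prime, gcd(2,17) = 1
Reduce exponent: 761 mod 16 = 9
So 2^761 ≡ 2^9 (mod 17)
2^9 mod 17 = 2

2^761 ≡ 2 (mod 17)


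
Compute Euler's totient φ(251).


Factor n: 251 = 251
φ(n) = n · ∏(1 - 1/p) over distinct primes p | n
φ(251) = 251 · (1 - 1/251) = 250

φ(251) = 250


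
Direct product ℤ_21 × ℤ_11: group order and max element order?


|ℤ_21 × ℤ_11| = 21 × 11 = 231
Max element order = lcm(21,11) = 231
Cyclic? Yes (gcd=1)

|ℤ_21×ℤ_11| = 231, max element order = 231


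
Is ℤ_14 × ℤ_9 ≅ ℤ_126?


Comparing ℤ_14 × ℤ_9 and ℤ_126:
gcd(14,9) = 1, so ℤ_14 × ℤ_9 ≅ ℤ_126 (CRT)

Yes, ℤ_14 × ℤ_9 ≅ ℤ_126


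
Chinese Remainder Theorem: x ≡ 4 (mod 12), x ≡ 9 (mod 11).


m₁ = 12, m₂ = 11, gcd = 1, so CRT applies. M = m₁·m₂ = 132
Let M₁ = M/m₁ = 11, M₂ = M/m₂ = 12
Find y₁ ≡ M₁⁻¹ (mod m₁): 11⁻¹ ≡ 11 (mod 12)
Find y₂ ≡ M₂⁻¹ (mod m₂): 12⁻¹ ≡ 1 (mod 11)
x = a₁·M₁·y₁ + a₂·M₂·y₂ = 4·11·11 + 9·12·1 = 592
Reduce mod 132: x ≡ 64
Check: 64 mod 12 = 4 ✓, 64 mod 11 = 9 ✓

x ≡ 64 (mod 132)


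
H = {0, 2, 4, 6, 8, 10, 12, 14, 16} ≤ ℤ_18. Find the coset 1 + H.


1 + H = {1 + h (mod 18) : h ∈ H}
1+0=1, 1+2=3, 1+4=5, 1+6=7, 1+8=9, 1+10=11, 1+12=13, 1+14=15, 1+16=17

1 + H = {1, 3, 5, 7, 9, 11, 13, 15, 17}


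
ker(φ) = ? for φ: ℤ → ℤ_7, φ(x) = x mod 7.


Kernel = preimage of identity
ker(φ) = {x ∈ ℤ : x ≡ 0 (mod 7)} = 7ℤ = {0, ±7, ±14, ...}

ker(φ) = 7ℤ


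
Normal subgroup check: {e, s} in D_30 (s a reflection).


H = {e, s} in D_30 (s a reflection)
r·s·r⁻¹ = sr⁻² ≠ s for n ≥ 3, so {e, s} is not closed under conjugation

No, not a normal subgroup


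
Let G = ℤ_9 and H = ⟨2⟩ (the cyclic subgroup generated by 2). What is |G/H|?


|⟨2⟩| = n / gcd(2, 9) = 9 / 1 = 9
H is normal (ℤ_9 is abelian).
|G/H| = |G| / |H| = 9 / 9 = 1

|G/H| = 1


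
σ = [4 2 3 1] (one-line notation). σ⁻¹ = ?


To find σ⁻¹, swap domain and range:
σ(1) = 4 → σ⁻¹(4) = 1
σ(2) = 2 → σ⁻¹(2) = 2
σ(3) = 3 → σ⁻¹(3) = 3
σ(4) = 1 → σ⁻¹(1) = 4

σ⁻¹ = [4 2 3 1]


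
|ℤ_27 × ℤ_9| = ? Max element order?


|ℤ_27 × ℤ_9| = 27 × 9 = 243
Max element order = lcm(27,9) = 27
Cyclic? No (gcd=9)

|ℤ_27×ℤ_9| = 243, max element order = 27


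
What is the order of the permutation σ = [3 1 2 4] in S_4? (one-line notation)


Cycle decomposition: (1 3 2)
Cycle lengths: 3
Order = lcm(3) = 3

ord(σ) = 3


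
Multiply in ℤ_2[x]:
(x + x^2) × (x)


Expand and collect like terms; reduce coefficients mod 2:
x^0: 0·0 = 0 ≡ 0 (mod 2)
x^1: 0·1 + 1·0 = 0 ≡ 0 (mod 2)
x^2: 1·1 + 1·0 = 1 ≡ 1 (mod 2)
x^3: 1·1 = 1 ≡ 1 (mod 2)
Result: x^2 + x^3

f · g = x^2 + x^3


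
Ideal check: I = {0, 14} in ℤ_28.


Check ideal conditions for I = {0, 14} in ℤ_28:
(1) I is an additive subgroup? Yes
(2) For r ∈ ℤ_28 and a ∈ I: r·a ∈ I? Yes

Yes, I is an ideal of ℤ_28


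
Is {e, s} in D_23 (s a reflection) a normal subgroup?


H = {e, s} in D_23 (s a reflection)
r·s·r⁻¹ = sr⁻² ≠ s for n ≥ 3, so {e, s} is not closed under conjugation

No, not a normal subgroup


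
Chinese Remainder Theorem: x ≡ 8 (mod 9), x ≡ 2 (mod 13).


m₁ = 9, m₂ = 13, gcd = 1, so CRT applies. M = m₁·m₂ = 117
Let M₁ = M/m₁ = 13, M₂ = M/m₂ = 9
Find y₁ ≡ M₁⁻¹ (mod m₁): 13⁻¹ ≡ 7 (mod 9)
Find y₂ ≡ M₂⁻¹ (mod m₂): 9⁻¹ ≡ 3 (mod 13)
x = a₁·M₁·y₁ + a₂·M₂·y₂ = 8·13·7 + 2·9·3 = 782
Reduce mod 117: x ≡ 80
Check: 80 mod 9 = 8 ✓, 80 mod 13 = 2 ✓

x ≡ 80 (mod 117)


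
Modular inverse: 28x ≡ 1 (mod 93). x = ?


Use the extended Euclidean algorithm to write 1 = 28·s + 93·t; then s mod 93 is the inverse.
Euclidean algorithm:
  28 = 0·93 + 28
  93 = 3·28 + 9
  28 = 3·9 + 1
  9 = 9·1 + 0
gcd(28,93) = 1
Back-substitution gives: 28·(10) + 93·(-3) = 1
So 28⁻¹ ≡ 10 ≡ 10 (mod 93)
Check: 28 × 10 = 280 ≡ 1 (mod 93) ✓

28⁻¹ ≡ 10 (mod 93)


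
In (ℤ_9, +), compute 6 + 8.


Operation: addition mod 9
6 + 8 = (a + b) mod 9 with a = 6, b = 8

6 + 8 = 5


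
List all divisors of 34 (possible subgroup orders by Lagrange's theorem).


Lagrange's theorem: |H| divides |G|
|G| = 34
Divisors of 34: 1, 2, 17, 34

Possible subgroup orders: {1, 2, 17, 34}


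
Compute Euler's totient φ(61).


Factor n: 61 = 61
φ(n) = n · ∏(1 - 1/p) over distinct primes p | n
φ(61) = 61 · (1 - 1/61) = 60

φ(61) = 60


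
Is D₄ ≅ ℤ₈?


Comparing D₄ and ℤ₈:
D₄ is non-abelian, ℤ₈ is abelian

No, D₄ ≇ ℤ₈


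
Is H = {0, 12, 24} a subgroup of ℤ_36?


Subgroup test for H = {0, 12, 24} in (ℤ_36, +):
(1) 0 ∈ H? Yes
(2) Closure: for all a,b ∈ H, (a+b) mod 36 ∈ H? Yes
(3) Inverses: for all a ∈ H, -a mod 36 ∈ H? Yes

Yes, H is a subgroup of ℤ_36


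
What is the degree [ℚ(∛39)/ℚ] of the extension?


∛39 has minimal polynomial x³ - 39 (irreducible over ℚ since 39 is not a perfect cube)

[ℚ(∛39)/ℚ] = 3


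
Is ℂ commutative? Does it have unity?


ℂ is a field: commutative, has unity, every nonzero element is a unit (hence an integral domain)
Commutative: Yes
Integral domain: Yes
Has unity: Yes

ℂ: Commutative=Yes, Unity=Yes


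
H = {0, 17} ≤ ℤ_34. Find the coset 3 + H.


3 + H = {3 + h (mod 34) : h ∈ H}
3+0=3, 3+17=20

3 + H = {3, 20}


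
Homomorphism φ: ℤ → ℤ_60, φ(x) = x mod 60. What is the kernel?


Kernel = preimage of identity
ker(φ) = {x ∈ ℤ : x ≡ 0 (mod 60)} = 60ℤ = {0, ±60, ±120, ...}

ker(φ) = 60ℤ


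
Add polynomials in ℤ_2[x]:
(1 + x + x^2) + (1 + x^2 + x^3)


Add coefficients mod 2:
x^0: 1 + 1 = 0 (mod 2)
x^1: 1 + 0 = 1 (mod 2)
x^2: 1 + 1 = 0 (mod 2)
x^3: 0 + 1 = 1 (mod 2)
Result: x + x^3

f + g = x + x^3


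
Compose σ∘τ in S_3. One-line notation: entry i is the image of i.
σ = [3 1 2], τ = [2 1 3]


σ∘τ: apply τ first, then σ
1 →τ 2 →σ 1
2 →τ 1 →σ 3
3 →τ 3 →σ 2

σ∘τ = [1 3 2]


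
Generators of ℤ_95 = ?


g generates ℤ_n iff gcd(g,n) = 1
Prime factors of 95: 5, 19
Generators are g ∈ {1,...,94} not divisible by any of these primes.
Generators: {1, 2, 3, 4, 6, 7, 8, 9, 11, 12, 13, 14, 16, 17, 18, 21, 22, 23, 24, 26, 27, 28, 29, 31, 32, 33, 34, 36, 37, 39, 41, 42, 43, 44, 46, 47, 48, 49, 51, 52, 53, 54, 56, 58, 59, 61, 62, 63, 64, 66, 67, 68, 69, 71, 72, 73, 74, 77, 78, 79, 81, 82, 83, 84, 86, 87, 88, 89, 91, 92, 93, 94}
Number of generators = φ(95) = 72

Generators of ℤ_95 = {1, 2, 3, 4, 6, 7, 8, 9, 11, 12, 13, 14, 16, 17, 18, 21, 22, 23, 24, 26, 27, 28, 29, 31, 32, 33, 34, 36, 37, 39, 41, 42, 43, 44, 46, 47, 48, 49, 51, 52, 53, 54, 56, 58, 59, 61, 62, 63, 64, 66, 67, 68, 69, 71, 72, 73, 74, 77, 78, 79, 81, 82, 83, 84, 86, 87, 88, 89, 91, 92, 93, 94}


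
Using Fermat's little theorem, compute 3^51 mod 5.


Fermat's little theorem: if p is prime and gcd(a,p)=1, then a^(p-1) ≡ 1 (mod p)
p = 5 is prime, gcd(3,5) = 1
Reduce exponent: 51 mod 4 = 3
So 3^51 ≡ 3^3 (mod 5)
3^3 mod 5 = 2

3^51 ≡ 2 (mod 5)


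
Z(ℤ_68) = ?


Z(G) = {g ∈ G | gx = xg for all x ∈ G}
ℤ_68 is abelian, so Z(G) = G

Z(ℤ_68) = ℤ_68


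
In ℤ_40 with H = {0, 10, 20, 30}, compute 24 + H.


24 + H = {24 + h (mod 40) : h ∈ H}
24+0=24, 24+10=34, 24+20=4, 24+30=14
24 + H = {4, 14, 24, 34} = 4 + H

24 + H = {4, 14, 24, 34}


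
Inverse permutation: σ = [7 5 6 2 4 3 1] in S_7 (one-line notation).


To find σ⁻¹, swap domain and range:
σ(1) = 7 → σ⁻¹(7) = 1
σ(2) = 5 → σ⁻¹(5) = 2
σ(3) = 6 → σ⁻¹(6) = 3
σ(4) = 2 → σ⁻¹(2) = 4
σ(5) = 4 → σ⁻¹(4) = 5
σ(6) = 3 → σ⁻¹(3) = 6
σ(7) = 1 → σ⁻¹(1) = 7

σ⁻¹ = [7 4 6 5 2 3 1]


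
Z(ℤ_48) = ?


Z(G) = {g ∈ G | gx = xg for all x ∈ G}
ℤ_48 is abelian, so Z(G) = G

Z(ℤ_48) = ℤ_48


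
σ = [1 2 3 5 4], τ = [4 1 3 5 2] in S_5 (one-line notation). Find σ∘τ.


σ∘τ: apply τ first, then σ
1 →τ 4 →σ 5
2 →τ 1 →σ 1
3 →τ 3 →σ 3
4 →τ 5 →σ 4
5 →τ 2 →σ 2

σ∘τ = [5 1 3 4 2]


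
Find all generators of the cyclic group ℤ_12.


g generates ℤ_n iff gcd(g,n) = 1
Checking each g ∈ {1,...,11}:
gcd(1,12) = 1
gcd(2,12) = 2
gcd(3,12) = 3
gcd(4,12) = 4
gcd(5,12) = 1
gcd(6,12) = 6
gcd(7,12) = 1
gcd(8,12) = 4
gcd(9,12) = 3
gcd(10,12) = 2
gcd(11,12) = 1
Generators: {1, 5, 7, 11}
Number of generators = φ(12) = 4

Generators of ℤ_12 = {1, 5, 7, 11}


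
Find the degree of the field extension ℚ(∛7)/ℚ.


∛7 has minimal polynomial x³ - 7 (irreducible over ℚ since 7 is not a perfect cube)

[ℚ(∛7)/ℚ] = 3


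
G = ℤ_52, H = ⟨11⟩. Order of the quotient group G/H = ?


|⟨11⟩| = n / gcd(11, 52) = 52 / 1 = 52
H is normal (ℤ_52 is abelian).
|G/H| = |G| / |H| = 52 / 52 = 1

|G/H| = 1


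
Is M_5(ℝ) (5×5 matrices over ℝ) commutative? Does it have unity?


Matrix multiplication is non-commutative for n ≥ 2; the identity matrix I is the unity; singular matrices give zero divisors, so not an integral domain
Commutative: No
Integral domain: No
Has unity: Yes

M_5(ℝ) (5×5 matrices over ℝ): Commutative=No, Unity=Yes


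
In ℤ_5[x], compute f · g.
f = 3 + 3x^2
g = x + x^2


Expand and collect like terms; reduce coefficients mod 5:
x^0: 3·0 = 0 ≡ 0 (mod 5)
x^1: 3·1 + 0·0 = 3 ≡ 3 (mod 5)
x^2: 3·1 + 0·1 + 3·0 = 3 ≡ 3 (mod 5)
x^3: 0·1 + 3·1 = 3 ≡ 3 (mod 5)
x^4: 3·1 = 3 ≡ 3 (mod 5)
Result: 3x + 3x^2 + 3x^3 + 3x^4

f · g = 3x + 3x^2 + 3x^3 + 3x^4


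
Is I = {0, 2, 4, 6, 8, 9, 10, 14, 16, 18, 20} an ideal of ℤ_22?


Check ideal conditions for I = {0, 2, 4, 6, 8, 9, 10, 14, 16, 18, 20} in ℤ_22:
(1) I is an additive subgroup? No
(2) For r ∈ ℤ_22 and a ∈ I: r·a ∈ I? No  [counterexample: r=2, a=6, r·a mod 22 = 12 ∉ I]

No, I is not an ideal of ℤ_22


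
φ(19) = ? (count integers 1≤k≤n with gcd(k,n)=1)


φ(n) = count of k ∈ {1,...,n} with gcd(k,n)=1
Coprimes to 19: {1, 2, 3, 4, 5, 6, 7, 8, 9, 10, 11, 12, 13, 14, 15, 16, 17, 18}
Count: 18

φ(19) = 18


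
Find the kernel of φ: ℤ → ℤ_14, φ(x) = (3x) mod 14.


Kernel = preimage of identity
ker(φ) = {x ∈ ℤ : 3x ≡ 0 (mod 14)}. gcd(3,14) = 1, so 3x ≡ 0 (mod 14) ⟺ x ≡ 0 (mod 14/1 = 14). Hence ker(φ) = 14ℤ

ker(φ) = 14ℤ


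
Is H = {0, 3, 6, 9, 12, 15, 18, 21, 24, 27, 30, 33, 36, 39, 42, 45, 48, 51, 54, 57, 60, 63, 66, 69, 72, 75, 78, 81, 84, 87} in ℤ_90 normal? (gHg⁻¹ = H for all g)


H = {0, 3, 6, 9, 12, 15, 18, 21, 24, 27, 30, 33, 36, 39, 42, 45, 48, 51, 54, 57, 60, 63, 66, 69, 72, 75, 78, 81, 84, 87} in ℤ_90
ℤ_90 is abelian; every subgroup of an abelian group is normal

Yes, normal subgroup


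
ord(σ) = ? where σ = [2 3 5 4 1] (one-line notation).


Cycle decomposition: (1 2 3 5)
Cycle lengths: 4
Order = lcm(4) = 4

ord(σ) = 4


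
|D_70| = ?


|D_n| = 2n (n rotations and n reflections)
|D_70| = 2×70 = 140

|D_70| = 140


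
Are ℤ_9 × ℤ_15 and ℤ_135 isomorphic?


Comparing ℤ_9 × ℤ_15 and ℤ_135:
gcd(9,15) = 3 ≠ 1. Max element order in ℤ_9×ℤ_15 is lcm(9,15) = 45 < 135, so it has no element of order 135

No, ℤ_9 × ℤ_15 ≇ ℤ_135


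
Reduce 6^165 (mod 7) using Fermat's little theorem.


Fermat's little theorem: if p is prime and gcd(a,p)=1, then a^(p-1) ≡ 1 (mod p)
p = 7 is prime, gcd(6,7) = 1
Reduce exponent: 165 mod 6 = 3
So 6^165 ≡ 6^3 (mod 7)
6^3 mod 7 = 6

6^165 ≡ 6 (mod 7)


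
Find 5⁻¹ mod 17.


Use the extended Euclidean algorithm to write 1 = 5·s + 17·t; then s mod 17 is the inverse.
Euclidean algorithm:
  5 = 0·17 + 5
  17 = 3·5 + 2
  5 = 2·2 + 1
  2 = 2·1 + 0
gcd(5,17) = 1
Back-substitution gives: 5·(7) + 17·(-2) = 1
So 5⁻¹ ≡ 7 ≡ 7 (mod 17)
Check: 5 × 7 = 35 ≡ 1 (mod 17) ✓

5⁻¹ ≡ 7 (mod 17)


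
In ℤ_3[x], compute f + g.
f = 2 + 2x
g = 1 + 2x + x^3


Add coefficients mod 3:
x^0: 2 + 1 = 0 (mod 3)
x^1: 2 + 2 = 1 (mod 3)
x^2: 0 + 0 = 0 (mod 3)
x^3: 0 + 1 = 1 (mod 3)
Result: x + x^3

f + g = x + x^3


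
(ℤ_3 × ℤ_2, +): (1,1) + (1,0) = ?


Operation: componentwise addition mod (3, 2)
(1,1) + (1,0) = ((a₁+b₁) mod 3, (a₂+b₂) mod 2) with a = (1,1), b = (1,0)

(1,1) + (1,0) = (2,1)


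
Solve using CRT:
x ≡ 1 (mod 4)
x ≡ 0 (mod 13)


m₁ = 4, m₂ = 13, gcd = 1, so CRT applies. M = m₁·m₂ = 52
Let M₁ = M/m₁ = 13, M₂ = M/m₂ = 4
Find y₁ ≡ M₁⁻¹ (mod m₁): 13⁻¹ ≡ 1 (mod 4)
Find y₂ ≡ M₂⁻¹ (mod m₂): 4⁻¹ ≡ 10 (mod 13)
x = a₁·M₁·y₁ + a₂·M₂·y₂ = 1·13·1 + 0·4·10 = 13
Reduce mod 52: x ≡ 13
Check: 13 mod 4 = 1 ✓, 13 mod 13 = 0 ✓

x ≡ 13 (mod 52)


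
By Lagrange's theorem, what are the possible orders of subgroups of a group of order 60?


Lagrange's theorem: |H| divides |G|
|G| = 60
Divisors of 60: 1, 2, 3, 4, 5, 6, 10, 12, 15, 20, 30, 60

Possible subgroup orders: {1, 2, 3, 4, 5, 6, 10, 12, 15, 20, 30, 60}


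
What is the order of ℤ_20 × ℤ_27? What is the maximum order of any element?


|ℤ_20 × ℤ_27| = 20 × 27 = 540
Max element order = lcm(20,27) = 540
Cyclic? Yes (gcd=1)

|ℤ_20×ℤ_27| = 540, max element order = 540


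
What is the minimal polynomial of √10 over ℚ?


√10 satisfies x² - 10 = 0, irreducible over ℚ since 10 is squarefree

Minimal polynomial: x² - 10


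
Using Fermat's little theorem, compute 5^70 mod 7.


Fermat's little theorem: if p is prime and gcd(a,p)=1, then a^(p-1) ≡ 1 (mod p)
p = 7 is prime, gcd(5,7) = 1
Reduce exponent: 70 mod 6 = 4
So 5^70 ≡ 5^4 (mod 7)
5^4 mod 7 = 2

5^70 ≡ 2 (mod 7)


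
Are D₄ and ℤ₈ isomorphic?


Comparing D₄ and ℤ₈:
D₄ is non-abelian, ℤ₈ is abelian

No, D₄ ≇ ℤ₈


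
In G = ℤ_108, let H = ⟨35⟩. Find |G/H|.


|⟨35⟩| = n / gcd(35, 108) = 108 / 1 = 108
H is normal (ℤ_108 is abelian).
|G/H| = |G| / |H| = 108 / 108 = 1

|G/H| = 1


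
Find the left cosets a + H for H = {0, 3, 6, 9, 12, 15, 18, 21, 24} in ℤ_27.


H = {0, 3, 6, 9, 12, 15, 18, 21, 24}, |H| = 9
Number of cosets = |G|/|H| = 27/9 = 3
0 + H = {0, 3, 6, 9, 12, 15, 18, 21, 24}
1 + H = {1, 4, 7, 10, 13, 16, 19, 22, 25}
2 + H = {2, 5, 8, 11, 14, 17, 20, 23, 26}

Cosets: 0+H={0,3,6,9,12,15,18,21,24}; 1+H={1,4,7,10,13,16,19,22,25}; 2+H={2,5,8,11,14,17,20,23,26}


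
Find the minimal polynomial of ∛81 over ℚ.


∛81 satisfies x³ - 81 = 0, irreducible over ℚ (no rational root; 81 is not a perfect cube)

Minimal polynomial: x³ - 81


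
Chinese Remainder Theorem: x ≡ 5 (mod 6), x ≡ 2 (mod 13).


m₁ = 6, m₂ = 13, gcd = 1, so CRT applies. M = m₁·m₂ = 78
Let M₁ = M/m₁ = 13, M₂ = M/m₂ = 6
Find y₁ ≡ M₁⁻¹ (mod m₁): 13⁻¹ ≡ 1 (mod 6)
Find y₂ ≡ M₂⁻¹ (mod m₂): 6⁻¹ ≡ 11 (mod 13)
x = a₁·M₁·y₁ + a₂·M₂·y₂ = 5·13·1 + 2·6·11 = 197
Reduce mod 78: x ≡ 41
Check: 41 mod 6 = 5 ✓, 41 mod 13 = 2 ✓

x ≡ 41 (mod 78)


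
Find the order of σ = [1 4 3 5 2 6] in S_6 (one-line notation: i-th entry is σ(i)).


Cycle decomposition: (2 4 5)
Cycle lengths: 3
Order = lcm(3) = 3

ord(σ) = 3


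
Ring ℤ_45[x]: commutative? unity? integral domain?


ℤ_45 has zero divisors (3·15 ≡ 0), and these lift to constant zero divisors in ℤ_45[x]; so not an integral domain
Commutative: Yes
Integral domain: No
Has unity: Yes

ℤ_45[x]: Commutative=Yes, Unity=Yes


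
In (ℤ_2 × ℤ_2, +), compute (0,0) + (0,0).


Operation: componentwise addition mod (2, 2)
(0,0) + (0,0) = ((a₁+b₁) mod 2, (a₂+b₂) mod 2) with a = (0,0), b = (0,0)

(0,0) + (0,0) = (0,0)


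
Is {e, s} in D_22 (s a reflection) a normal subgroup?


H = {e, s} in D_22 (s a reflection)
r·s·r⁻¹ = sr⁻² ≠ s for n ≥ 3, so {e, s} is not closed under conjugation

No, not a normal subgroup


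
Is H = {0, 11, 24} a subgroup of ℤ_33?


Subgroup test for H = {0, 11, 24} in (ℤ_33, +):
(1) 0 ∈ H? Yes
(2) Closure: for all a,b ∈ H, (a+b) mod 33 ∈ H? No  [counterexample: 11 + 11 = 22 ∉ H]
(3) Inverses: for all a ∈ H, -a mod 33 ∈ H? No

No, H is not a subgroup of ℤ_33


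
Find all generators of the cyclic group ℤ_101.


g generates ℤ_n iff gcd(g,n) = 1
Prime factors of 101: 101
Generators are g ∈ {1,...,100} not divisible by any of these primes.
Generators: {1, 2, 3, 4, 5, 6, 7, 8, 9, 10, 11, 12, 13, 14, 15, 16, 17, 18, 19, 20, 21, 22, 23, 24, 25, 26, 27, 28, 29, 30, 31, 32, 33, 34, 35, 36, 37, 38, 39, 40, 41, 42, 43, 44, 45, 46, 47, 48, 49, 50, 51, 52, 53, 54, 55, 56, 57, 58, 59, 60, 61, 62, 63, 64, 65, 66, 67, 68, 69, 70, 71, 72, 73, 74, 75, 76, 77, 78, 79, 80, 81, 82, 83, 84, 85, 86, 87, 88, 89, 90, 91, 92, 93, 94, 95, 96, 97, 98, 99, 100}
Number of generators = φ(101) = 100

Generators of ℤ_101 = {1, 2, 3, 4, 5, 6, 7, 8, 9, 10, 11, 12, 13, 14, 15, 16, 17, 18, 19, 20, 21, 22, 23, 24, 25, 26, 27, 28, 29, 30, 31, 32, 33, 34, 35, 36, 37, 38, 39, 40, 41, 42, 43, 44, 45, 46, 47, 48, 49, 50, 51, 52, 53, 54, 55, 56, 57, 58, 59, 60, 61, 62, 63, 64, 65, 66, 67, 68, 69, 70, 71, 72, 73, 74, 75, 76, 77, 78, 79, 80, 81, 82, 83, 84, 85, 86, 87, 88, 89, 90, 91, 92, 93, 94, 95, 96, 97, 98, 99, 100}


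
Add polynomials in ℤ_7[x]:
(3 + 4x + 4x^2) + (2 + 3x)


Add coefficients mod 7:
x^0: 3 + 2 = 5 (mod 7)
x^1: 4 + 3 = 0 (mod 7)
x^2: 4 + 0 = 4 (mod 7)
Result: 5 + 4x^2

f + g = 5 + 4x^2


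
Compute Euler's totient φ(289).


Factor n: 289 = 17^2
φ(n) = n · ∏(1 - 1/p) over distinct primes p | n
φ(289) = 289 · (1 - 1/17) = 272

φ(289) = 272


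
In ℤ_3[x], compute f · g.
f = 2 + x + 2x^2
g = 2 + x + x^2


Expand and collect like terms; reduce coefficients mod 3:
x^0: 2·2 = 4 ≡ 1 (mod 3)
x^1: 2·1 + 1·2 = 4 ≡ 1 (mod 3)
x^2: 2·1 + 1·1 + 2·2 = 7 ≡ 1 (mod 3)
x^3: 1·1 + 2·1 = 3 ≡ 0 (mod 3)
x^4: 2·1 = 2 ≡ 2 (mod 3)
Result: 1 + x + x^2 + 2x^4

f · g = 1 + x + x^2 + 2x^4


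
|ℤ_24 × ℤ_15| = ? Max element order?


|ℤ_24 × ℤ_15| = 24 × 15 = 360
Max element order = lcm(24,15) = 120
Cyclic? No (gcd=3)

|ℤ_24×ℤ_15| = 360, max element order = 120


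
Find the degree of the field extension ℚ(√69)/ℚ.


√69 has minimal polynomial x² - 69 (irreducible over ℚ since 69 is squarefree)

[ℚ(√69)/ℚ] = 2


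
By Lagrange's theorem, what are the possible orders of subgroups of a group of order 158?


Lagrange's theorem: |H| divides |G|
|G| = 158
Divisors of 158: 1, 2, 79, 158

Possible subgroup orders: {1, 2, 79, 158}


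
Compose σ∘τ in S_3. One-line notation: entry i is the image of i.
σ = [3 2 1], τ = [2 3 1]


σ∘τ: apply τ first, then σ
1 →τ 2 →σ 2
2 →τ 3 →σ 1
3 →τ 1 →σ 3

σ∘τ = [2 1 3]


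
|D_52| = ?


|D_n| = 2n (n rotations and n reflections)
|D_52| = 2×52 = 104

|D_52| = 104


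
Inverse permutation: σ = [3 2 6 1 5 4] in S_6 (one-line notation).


To find σ⁻¹, swap domain and range:
σ(1) = 3 → σ⁻¹(3) = 1
σ(2) = 2 → σ⁻¹(2) = 2
σ(3) = 6 → σ⁻¹(6) = 3
σ(4) = 1 → σ⁻¹(1) = 4
σ(5) = 5 → σ⁻¹(5) = 5
σ(6) = 4 → σ⁻¹(4) = 6

σ⁻¹ = [4 2 1 6 5 3]


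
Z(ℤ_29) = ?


Z(G) = {g ∈ G | gx = xg for all x ∈ G}
ℤ_29 is abelian, so Z(G) = G

Z(ℤ_29) = ℤ_29


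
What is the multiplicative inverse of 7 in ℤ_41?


Use the extended Euclidean algorithm to write 1 = 7·s + 41·t; then s mod 41 is the inverse.
Euclidean algorithm:
  7 = 0·41 + 7
  41 = 5·7 + 6
  7 = 1·6 + 1
  6 = 6·1 + 0
gcd(7,41) = 1
Back-substitution gives: 7·(6) + 41·(-1) = 1
So 7⁻¹ ≡ 6 ≡ 6 (mod 41)
Check: 7 × 6 = 42 ≡ 1 (mod 41) ✓

7⁻¹ ≡ 6 (mod 41)


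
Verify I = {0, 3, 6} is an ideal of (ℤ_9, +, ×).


Check ideal conditions for I = {0, 3, 6} in ℤ_9:
(1) I is an additive subgroup? Yes
(2) For r ∈ ℤ_9 and a ∈ I: r·a ∈ I? Yes

Yes, I is an ideal of ℤ_9


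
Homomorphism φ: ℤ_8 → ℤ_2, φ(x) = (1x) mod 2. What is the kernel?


Kernel = preimage of identity
ker(φ) = {x ∈ ℤ_8 : 1x ≡ 0 (mod 2)}. Since 2 | 8, φ is well-defined. The kernel is the cyclic subgroup ⟨2⟩ of ℤ_8 (order 4), i.e. {0, 2, 4, 6}

ker(φ) = {0, 2, 4, 6}


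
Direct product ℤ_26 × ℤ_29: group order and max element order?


|ℤ_26 × ℤ_29| = 26 × 29 = 754
Max element order = lcm(26,29) = 754
Cyclic? Yes (gcd=1)

|ℤ_26×ℤ_29| = 754, max element order = 754


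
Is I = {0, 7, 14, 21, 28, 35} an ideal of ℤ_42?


Check ideal conditions for I = {0, 7, 14, 21, 28, 35} in ℤ_42:
(1) I is an additive subgroup? Yes
(2) For r ∈ ℤ_42 and a ∈ I: r·a ∈ I? Yes

Yes, I is an ideal of ℤ_42


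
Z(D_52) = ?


Z(G) = {g ∈ G | gx = xg for all x ∈ G}
For even n, Z(D_n) = {e, r^(n/2)}: the 180° rotation r^26 commutes with every reflection and rotation

Z(D_52) = {e, r^26}


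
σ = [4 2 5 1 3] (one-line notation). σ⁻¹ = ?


To find σ⁻¹, swap domain and range:
σ(1) = 4 → σ⁻¹(4) = 1
σ(2) = 2 → σ⁻¹(2) = 2
σ(3) = 5 → σ⁻¹(5) = 3
σ(4) = 1 → σ⁻¹(1) = 4
σ(5) = 3 → σ⁻¹(3) = 5

σ⁻¹ = [4 2 5 1 3]


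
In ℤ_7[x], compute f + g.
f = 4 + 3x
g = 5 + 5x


Add coefficients mod 7:
x^0: 4 + 5 = 2 (mod 7)
x^1: 3 + 5 = 1 (mod 7)
Result: 2 + x

f + g = 2 + x


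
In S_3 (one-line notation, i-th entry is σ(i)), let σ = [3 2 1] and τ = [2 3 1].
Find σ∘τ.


σ∘τ: apply τ first, then σ
1 →τ 2 →σ 2
2 →τ 3 →σ 1
3 →τ 1 →σ 3

σ∘τ = [2 1 3]


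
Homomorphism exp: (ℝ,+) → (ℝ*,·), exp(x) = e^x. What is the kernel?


Kernel = preimage of identity
ker(exp) = {x ∈ ℝ | e^x = 1} = {0}

ker(exp) = {0}


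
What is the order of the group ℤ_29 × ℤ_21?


|A × B| = |A| · |B|
|ℤ_29 × ℤ_21| = 29 × 21 = 609

|ℤ_29 × ℤ_21| = 609


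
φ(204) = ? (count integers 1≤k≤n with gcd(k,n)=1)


Factor n: 204 = 2^2 × 3 × 17
φ(n) = n · ∏(1 - 1/p) over distinct primes p | n
φ(204) = 204 · (1 - 1/2) · (1 - 1/3) · (1 - 1/17) = 64

φ(204) = 64


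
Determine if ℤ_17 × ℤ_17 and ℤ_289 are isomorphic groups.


Comparing ℤ_17 × ℤ_17 and ℤ_289:
gcd(17,17) = 17 ≠ 1. Max element order in ℤ_17×ℤ_17 is lcm(17,17) = 17 < 289, so it has no element of order 289

No, ℤ_17 × ℤ_17 ≇ ℤ_289


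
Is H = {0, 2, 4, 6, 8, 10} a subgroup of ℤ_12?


Subgroup test for H = {0, 2, 4, 6, 8, 10} in (ℤ_12, +):
(1) 0 ∈ H? Yes
(2) Closure: for all a,b ∈ H, (a+b) mod 12 ∈ H? Yes
(3) Inverses: for all a ∈ H, -a mod 12 ∈ H? Yes

Yes, H is a subgroup of ℤ_12


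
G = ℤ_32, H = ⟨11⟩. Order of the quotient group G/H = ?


|⟨11⟩| = n / gcd(11, 32) = 32 / 1 = 32
H is normal (ℤ_32 is abelian).
|G/H| = |G| / |H| = 32 / 32 = 1

|G/H| = 1


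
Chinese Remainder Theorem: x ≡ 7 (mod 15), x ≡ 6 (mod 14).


m₁ = 15, m₂ = 14, gcd = 1, so CRT applies. M = m₁·m₂ = 210
Let M₁ = M/m₁ = 14, M₂ = M/m₂ = 15
Find y₁ ≡ M₁⁻¹ (mod m₁): 14⁻¹ ≡ 14 (mod 15)
Find y₂ ≡ M₂⁻¹ (mod m₂): 15⁻¹ ≡ 1 (mod 14)
x = a₁·M₁·y₁ + a₂·M₂·y₂ = 7·14·14 + 6·15·1 = 1462
Reduce mod 210: x ≡ 202
Check: 202 mod 15 = 7 ✓, 202 mod 14 = 6 ✓

x ≡ 202 (mod 210)


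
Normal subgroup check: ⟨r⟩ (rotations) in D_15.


H = ⟨r⟩ (rotations) in D_15
The rotation subgroup ⟨r⟩ has index 2 in D_15, so it is normal

Yes, normal subgroup


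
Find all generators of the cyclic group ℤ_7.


g generates ℤ_n iff gcd(g,n) = 1
Checking each g ∈ {1,...,6}:
gcd(1,7) = 1
gcd(2,7) = 1
gcd(3,7) = 1
gcd(4,7) = 1
gcd(5,7) = 1
gcd(6,7) = 1
Generators: {1, 2, 3, 4, 5, 6}
Number of generators = φ(7) = 6

Generators of ℤ_7 = {1, 2, 3, 4, 5, 6}


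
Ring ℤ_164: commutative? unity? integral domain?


ℤ_164 is a commutative ring with unity 1; 164 = 2×82 is composite, so 2·82 ≡ 0 gives zero divisors (not an integral domain)
Commutative: Yes
Integral domain: No
Has unity: Yes

ℤ_164: Commutative=Yes, Unity=Yes


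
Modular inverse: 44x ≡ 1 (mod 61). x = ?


Use the extended Euclidean algorithm to write 1 = 44·s + 61·t; then s mod 61 is the inverse.
Euclidean algorithm:
  44 = 0·61 + 44
  61 = 1·44 + 17
  44 = 2·17 + 10
  17 = 1·10 + 7
  10 = 1·7 + 3
  7 = 2·3 + 1
  3 = 3·1 + 0
gcd(44,61) = 1
Back-substitution gives: 44·(-18) + 61·(13) = 1
So 44⁻¹ ≡ -18 ≡ 43 (mod 61)
Check: 44 × 43 = 1892 ≡ 1 (mod 61) ✓

44⁻¹ ≡ 43 (mod 61)


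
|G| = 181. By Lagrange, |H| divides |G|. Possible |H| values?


Lagrange's theorem: |H| divides |G|
|G| = 181
Divisors of 181: 1, 181

Possible subgroup orders: {1, 181}


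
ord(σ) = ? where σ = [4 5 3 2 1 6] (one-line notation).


Cycle decomposition: (1 4 2 5)
Cycle lengths: 4
Order = lcm(4) = 4

ord(σ) = 4


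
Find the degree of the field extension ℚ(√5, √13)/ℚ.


[ℚ(√5,√13):ℚ] = [ℚ(√5,√13):ℚ(√5)]·[ℚ(√5):ℚ] = 2·2 = 4

[ℚ(√5, √13)/ℚ] = 4


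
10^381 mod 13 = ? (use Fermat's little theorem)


Fermat's little theorem: if p is prime and gcd(a,p)=1, then a^(p-1) ≡ 1 (mod p)
p = 13 is prime, gcd(10,13) = 1
Reduce exponent: 381 mod 12 = 9
So 10^381 ≡ 10^9 (mod 13)
10^9 mod 13 = 12

10^381 ≡ 12 (mod 13)


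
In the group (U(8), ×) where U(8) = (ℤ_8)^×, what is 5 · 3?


Operation: multiplication mod 8
5 · 3 = (a × b) mod 8 with a = 5, b = 3

5 · 3 = 7


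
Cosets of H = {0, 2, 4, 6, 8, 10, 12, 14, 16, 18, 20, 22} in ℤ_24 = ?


H = {0, 2, 4, 6, 8, 10, 12, 14, 16, 18, 20, 22}, |H| = 12
Number of cosets = |G|/|H| = 24/12 = 2
0 + H = {0, 2, 4, 6, 8, 10, 12, 14, 16, 18, 20, 22}
1 + H = {1, 3, 5, 7, 9, 11, 13, 15, 17, 19, 21, 23}

Cosets: 0+H={0,2,4,6,8,10,12,14,16,18,20,22}; 1+H={1,3,5,7,9,11,13,15,17,19,21,23}


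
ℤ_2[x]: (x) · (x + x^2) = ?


Expand and collect like terms; reduce coefficients mod 2:
x^0: 0·0 = 0 ≡ 0 (mod 2)
x^1: 0·1 + 1·0 = 0 ≡ 0 (mod 2)
x^2: 0·1 + 1·1 = 1 ≡ 1 (mod 2)
x^3: 1·1 = 1 ≡ 1 (mod 2)
Result: x^2 + x^3

f · g = x^2 + x^3


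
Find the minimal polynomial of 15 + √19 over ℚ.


Let α = 15 + √19. Then α - 15 = √19, so (α - 15)² = 19, giving α² - 30α + 206 = 0. Degree 2 and α ∉ ℚ, so this is the minimal polynomial.

Minimal polynomial: x² - 30x + 206


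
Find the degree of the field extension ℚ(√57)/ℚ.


√57 has minimal polynomial x² - 57 (irreducible over ℚ since 57 is squarefree)

[ℚ(√57)/ℚ] = 2


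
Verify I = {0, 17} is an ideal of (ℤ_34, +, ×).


Check ideal conditions for I = {0, 17} in ℤ_34:
(1) I is an additive subgroup? Yes
(2) For r ∈ ℤ_34 and a ∈ I: r·a ∈ I? Yes

Yes, I is an ideal of ℤ_34


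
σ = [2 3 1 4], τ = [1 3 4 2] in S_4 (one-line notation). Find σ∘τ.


σ∘τ: apply τ first, then σ
1 →τ 1 →σ 2
2 →τ 3 →σ 1
3 →τ 4 →σ 4
4 →τ 2 →σ 3

σ∘τ = [2 1 4 3]


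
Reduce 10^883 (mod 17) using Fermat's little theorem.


Fermat's little theorem: if p is prime and gcd(a,p)=1, then a^(p-1) ≡ 1 (mod p)
p = 17 is prime, gcd(10,17) = 1
Reduce exponent: 883 mod 16 = 3
So 10^883 ≡ 10^3 (mod 17)
10^3 mod 17 = 14

10^883 ≡ 14 (mod 17)


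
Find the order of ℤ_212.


ℤ_n has n elements.

|ℤ_212| = 212


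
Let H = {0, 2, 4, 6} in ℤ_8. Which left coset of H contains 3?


3 + H = {3 + h (mod 8) : h ∈ H}
3+0=3, 3+2=5, 3+4=7, 3+6=1
3 + H = {1, 3, 5, 7} = 1 + H

3 + H = {1, 3, 5, 7}


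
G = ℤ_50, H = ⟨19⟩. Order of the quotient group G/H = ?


|⟨19⟩| = n / gcd(19, 50) = 50 / 1 = 50
H is normal (ℤ_50 is abelian).
|G/H| = |G| / |H| = 50 / 50 = 1

|G/H| = 1


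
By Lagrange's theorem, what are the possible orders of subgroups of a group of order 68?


Lagrange's theorem: |H| divides |G|
|G| = 68
Divisors of 68: 1, 2, 4, 17, 34, 68

Possible subgroup orders: {1, 2, 4, 17, 34, 68}


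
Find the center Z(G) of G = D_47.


Z(G) = {g ∈ G | gx = xg for all x ∈ G}
For odd n, Z(D_n) = {e}: no nontrivial rotation commutes with all reflections

Z(D_47) = {e}


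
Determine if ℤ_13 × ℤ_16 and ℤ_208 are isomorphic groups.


Comparing ℤ_13 × ℤ_16 and ℤ_208:
gcd(13,16) = 1, so ℤ_13 × ℤ_16 ≅ ℤ_208 (CRT)

Yes, ℤ_13 × ℤ_16 ≅ ℤ_208


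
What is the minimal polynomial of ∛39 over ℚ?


∛39 satisfies x³ - 39 = 0, irreducible over ℚ (no rational root; 39 is not a perfect cube)

Minimal polynomial: x³ - 39


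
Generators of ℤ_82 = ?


g generates ℤ_n iff gcd(g,n) = 1
Prime factors of 82: 2, 41
Generators are g ∈ {1,...,81} not divisible by any of these primes.
Generators: {1, 3, 5, 7, 9, 11, 13, 15, 17, 19, 21, 23, 25, 27, 29, 31, 33, 35, 37, 39, 43, 45, 47, 49, 51, 53, 55, 57, 59, 61, 63, 65, 67, 69, 71, 73, 75, 77, 79, 81}
Number of generators = φ(82) = 40

Generators of ℤ_82 = {1, 3, 5, 7, 9, 11, 13, 15, 17, 19, 21, 23, 25, 27, 29, 31, 33, 35, 37, 39, 43, 45, 47, 49, 51, 53, 55, 57, 59, 61, 63, 65, 67, 69, 71, 73, 75, 77, 79, 81}


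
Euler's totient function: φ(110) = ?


Factor n: 110 = 2 × 5 × 11
φ(n) = n · ∏(1 - 1/p) over distinct primes p | n
φ(110) = 110 · (1 - 1/2) · (1 - 1/5) · (1 - 1/11) = 40

φ(110) = 40


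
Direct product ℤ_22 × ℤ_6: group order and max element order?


|ℤ_22 × ℤ_6| = 22 × 6 = 132
Max element order = lcm(22,6) = 66
Cyclic? No (gcd=2)

|ℤ_22×ℤ_6| = 132, max element order = 66


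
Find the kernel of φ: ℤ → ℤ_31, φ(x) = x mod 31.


Kernel = preimage of identity
ker(φ) = {x ∈ ℤ : x ≡ 0 (mod 31)} = 31ℤ = {0, ±31, ±62, ...}

ker(φ) = 31ℤ


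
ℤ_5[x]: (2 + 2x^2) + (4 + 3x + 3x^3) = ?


Add coefficients mod 5:
x^0: 2 + 4 = 1 (mod 5)
x^1: 0 + 3 = 3 (mod 5)
x^2: 2 + 0 = 2 (mod 5)
x^3: 0 + 3 = 3 (mod 5)
Result: 1 + 3x + 2x^2 + 3x^3

f + g = 1 + 3x + 2x^2 + 3x^3


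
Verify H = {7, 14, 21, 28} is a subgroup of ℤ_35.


Subgroup test for H = {7, 14, 21, 28} in (ℤ_35, +):
(1) 0 ∈ H? No
(2) Closure: for all a,b ∈ H, (a+b) mod 35 ∈ H? No  [counterexample: 7 + 28 = 0 ∉ H]
(3) Inverses: for all a ∈ H, -a mod 35 ∈ H? Yes

No, H is not a subgroup of ℤ_35


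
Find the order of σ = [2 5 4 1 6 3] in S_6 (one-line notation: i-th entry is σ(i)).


Cycle decomposition: (1 2 5 6 3 4)
Cycle lengths: 6
Order = lcm(6) = 6

ord(σ) = 6


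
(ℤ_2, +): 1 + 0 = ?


Operation: addition mod 2
1 + 0 = (a + b) mod 2 with a = 1, b = 0

1 + 0 = 1


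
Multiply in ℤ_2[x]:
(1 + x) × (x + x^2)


Expand and collect like terms; reduce coefficients mod 2:
x^0: 1·0 = 0 ≡ 0 (mod 2)
x^1: 1·1 + 1·0 = 1 ≡ 1 (mod 2)
x^2: 1·1 + 1·1 = 2 ≡ 0 (mod 2)
x^3: 1·1 = 1 ≡ 1 (mod 2)
Result: x + x^3

f · g = x + x^3


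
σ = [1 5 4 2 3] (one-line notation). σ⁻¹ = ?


To find σ⁻¹, swap domain and range:
σ(1) = 1 → σ⁻¹(1) = 1
σ(2) = 5 → σ⁻¹(5) = 2
σ(3) = 4 → σ⁻¹(4) = 3
σ(4) = 2 → σ⁻¹(2) = 4
σ(5) = 3 → σ⁻¹(3) = 5

σ⁻¹ = [1 4 5 3 2]


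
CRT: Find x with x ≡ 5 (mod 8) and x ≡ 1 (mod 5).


m₁ = 8, m₂ = 5, gcd = 1, so CRT applies. M = m₁·m₂ = 40
Let M₁ = M/m₁ = 5, M₂ = M/m₂ = 8
Find y₁ ≡ M₁⁻¹ (mod m₁): 5⁻¹ ≡ 5 (mod 8)
Find y₂ ≡ M₂⁻¹ (mod m₂): 8⁻¹ ≡ 2 (mod 5)
x = a₁·M₁·y₁ + a₂·M₂·y₂ = 5·5·5 + 1·8·2 = 141
Reduce mod 40: x ≡ 21
Check: 21 mod 8 = 5 ✓, 21 mod 5 = 1 ✓

x ≡ 21 (mod 40)
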